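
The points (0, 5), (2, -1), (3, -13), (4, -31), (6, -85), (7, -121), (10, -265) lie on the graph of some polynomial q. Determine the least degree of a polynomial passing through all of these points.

2

Divided differences on the nodes 0, 2, 3, 4, 6, 7, 10:
  order 0: 5  -1  -13  -31  -85  -121  -265
  order 1: -3  -12  -18  -27  -36  -48
  order 2: -3  -3  -3  -3  -3
  order 3: 0  0  0  0
  order 4: 0  0  0
  order 5: 0  0
  order 6: 0
The order-2 divided differences are all -3 (nonzero) and every higher order vanishes, so the data lies on a polynomial of degree exactly 2.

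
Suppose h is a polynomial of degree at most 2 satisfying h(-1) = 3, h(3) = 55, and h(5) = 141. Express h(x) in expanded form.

Write h(x) = ax^2 + bx + c. Substituting each data point gives a linear system:
  a - b + c = 3
  9a + 3b + c = 55
  25a + 5b + c = 141
Solving the system yields a = 5, b = 3, c = 1.
So h(x) = 5x^2 + 3x + 1.
Check: h(-1) = 3. ✓

h(x) = 5x^2 + 3x + 1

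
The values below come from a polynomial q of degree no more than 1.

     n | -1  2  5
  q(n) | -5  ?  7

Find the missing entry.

1

On equispaced nodes a degree-1 polynomial has vanishing second forward difference, so
  q(-1) - 2·q(2) + q(5) = 0.
Substituting the known values and solving for q(2):
  -2·q(2) = -2
  q(2) = 1.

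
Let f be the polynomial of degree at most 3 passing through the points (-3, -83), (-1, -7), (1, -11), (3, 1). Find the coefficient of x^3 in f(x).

Write f(x) = ax^3 + bx^2 + cx + d. Substituting each data point gives a linear system:
  -27a + 9b - 3c + d = -83
  -a + b - c + d = -7
  a + b + c + d = -11
  27a + 9b + 3c + d = 1
Solving the system yields a = 2, b = -4, c = -4, d = -5.
So f(x) = 2x^3 - 4x^2 - 4x - 5.
The leading coefficient is 2.

2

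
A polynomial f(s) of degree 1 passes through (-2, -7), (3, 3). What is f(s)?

f(s) = 2s - 3

Using the Lagrange interpolation formula with nodes -2, 3:
  L_0(s) = (s - 3) / -5
  L_1(s) = (s + 2) / 5
Then f(s) = -7·L_0(s) + 3·L_1(s).
Expanding and collecting terms gives f(s) = 2s - 3.
Check: f(3) = 3. ✓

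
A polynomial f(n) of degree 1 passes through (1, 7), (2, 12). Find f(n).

f(n) = 5n + 2

Write f(n) = an + b. Substituting each data point gives a linear system:
  a + b = 7
  2a + b = 12
Solving the system yields a = 5, b = 2.
So f(n) = 5n + 2.
Check: f(2) = 12. ✓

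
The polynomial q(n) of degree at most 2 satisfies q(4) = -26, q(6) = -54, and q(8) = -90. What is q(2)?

Forward differences of the values at n = 4, 6, 8:
  q  : -26  -54  -90
  Δ  : -28  -36
  Δ^2: -8
The second differences are constant, confirming degree 2.
Interpolating (Newton forward form) and evaluating at n = 2 gives q(2) = -6.

-6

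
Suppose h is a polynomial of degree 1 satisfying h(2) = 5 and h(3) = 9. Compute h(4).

13

Write h(x) = ax + b. Substituting each data point gives a linear system:
  2a + b = 5
  3a + b = 9
Solving the system yields a = 4, b = -3.
So h(x) = 4x - 3.
Then h(4) = 13.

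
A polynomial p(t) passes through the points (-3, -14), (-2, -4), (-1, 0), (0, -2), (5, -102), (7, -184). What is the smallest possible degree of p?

2

Divided differences on the nodes -3, -2, -1, 0, 5, 7:
  order 0: -14  -4  0  -2  -102  -184
  order 1: 10  4  -2  -20  -41
  order 2: -3  -3  -3  -3
  order 3: 0  0  0
  order 4: 0  0
  order 5: 0
The order-2 divided differences are all -3 (nonzero) and every higher order vanishes, so the data lies on a polynomial of degree exactly 2.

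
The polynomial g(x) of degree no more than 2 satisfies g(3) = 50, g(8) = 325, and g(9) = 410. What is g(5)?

Write g(x) = ax^2 + bx + c. Substituting each data point gives a linear system:
  9a + 3b + c = 50
  64a + 8b + c = 325
  81a + 9b + c = 410
Solving the system yields a = 5, b = 0, c = 5.
So g(x) = 5x^2 + 5.
Then g(5) = 130.

130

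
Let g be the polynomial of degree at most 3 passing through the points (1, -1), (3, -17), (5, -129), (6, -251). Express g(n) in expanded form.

Using the Lagrange interpolation formula with nodes 1, 3, 5, 6:
  L_0(n) = (n - 3)(n - 5)(n - 6) / -40
  L_1(n) = (n - 1)(n - 5)(n - 6) / 12
  L_2(n) = (n - 1)(n - 3)(n - 6) / -8
  L_3(n) = (n - 1)(n - 3)(n - 5) / 15
Then g(n) = -1·L_0(n) - 17·L_1(n) - 129·L_2(n) - 251·L_3(n).
Expanding and collecting terms gives g(n) = -2n^3 + 6n^2 - 6n + 1.
Check: g(1) = -1. ✓

g(n) = -2n^3 + 6n^2 - 6n + 1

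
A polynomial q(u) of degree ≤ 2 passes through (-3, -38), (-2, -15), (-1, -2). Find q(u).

q(u) = -5u^2 - 2u + 1

Write q(u) = au^2 + bu + c. Substituting each data point gives a linear system:
  9a - 3b + c = -38
  4a - 2b + c = -15
  a - b + c = -2
Solving the system yields a = -5, b = -2, c = 1.
So q(u) = -5u² - 2u + 1.
Check: q(-3) = -38. ✓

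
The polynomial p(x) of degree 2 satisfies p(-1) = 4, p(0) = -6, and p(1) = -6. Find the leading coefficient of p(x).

5

Write p(x) = ax^2 + bx + c. Substituting each data point gives a linear system:
  a - b + c = 4
  c = -6
  a + b + c = -6
Solving the system yields a = 5, b = -5, c = -6.
So p(x) = 5x^2 - 5x - 6.
The leading coefficient is 5.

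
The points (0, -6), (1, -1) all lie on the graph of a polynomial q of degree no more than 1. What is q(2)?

4

Using the Lagrange interpolation formula with nodes 0, 1:
  L_0(s) = (s - 1) / -1
  L_1(s) = s / 1
Then q(s) = -6·L_0(s) - 1·L_1(s).
Expanding and collecting terms gives q(s) = 5s - 6.
Evaluating at s = 2: q(2) = 4.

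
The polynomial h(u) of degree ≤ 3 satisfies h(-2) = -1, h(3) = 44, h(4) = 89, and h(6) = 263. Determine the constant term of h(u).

Write h(u) = au^3 + bu^2 + cu + d. Substituting each data point gives a linear system:
  -8a + 4b - 2c + d = -1
  27a + 9b + 3c + d = 44
  64a + 16b + 4c + d = 89
  216a + 36b + 6c + d = 263
Solving the system yields a = 1, b = 1, c = 1, d = 5.
So h(u) = u^3 + u^2 + u + 5.
The constant term is 5.

5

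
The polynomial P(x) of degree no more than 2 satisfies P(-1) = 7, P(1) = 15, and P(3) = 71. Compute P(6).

245

Using the Lagrange interpolation formula with nodes -1, 1, 3:
  L_0(x) = (x - 1)(x - 3) / 8
  L_1(x) = (x + 1)(x - 3) / -4
  L_2(x) = (x + 1)(x - 1) / 8
Then P(x) = 7·L_0(x) + 15·L_1(x) + 71·L_2(x).
Expanding and collecting terms gives P(x) = 6x^2 + 4x + 5.
Evaluating at x = 6: P(6) = 245.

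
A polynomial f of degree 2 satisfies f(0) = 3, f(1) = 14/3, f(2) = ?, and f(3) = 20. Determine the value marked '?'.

On equispaced nodes a degree-2 polynomial has vanishing third forward difference, so
  - f(0) + 3·f(1) - 3·f(2) + f(3) = 0.
Substituting the known values and solving for f(2):
  -3·f(2) = -31
  f(2) = 31/3.

31/3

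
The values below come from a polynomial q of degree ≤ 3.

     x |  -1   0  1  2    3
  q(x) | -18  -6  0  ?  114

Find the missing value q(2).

On equispaced nodes a degree-3 polynomial has vanishing fourth forward difference, so
  q(-1) - 4·q(0) + 6·q(1) - 4·q(2) + q(3) = 0.
Substituting the known values and solving for q(2):
  -4·q(2) = -120
  q(2) = 30.

30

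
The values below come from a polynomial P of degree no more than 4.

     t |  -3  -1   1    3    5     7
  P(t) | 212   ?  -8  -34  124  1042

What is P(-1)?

On equispaced nodes a degree-4 polynomial has vanishing fifth forward difference, so
  - P(-3) + 5·P(-1) - 10·P(1) + 10·P(3) - 5·P(5) + P(7) = 0.
Substituting the known values and solving for P(-1):
  5·P(-1) = 50
  P(-1) = 10.

10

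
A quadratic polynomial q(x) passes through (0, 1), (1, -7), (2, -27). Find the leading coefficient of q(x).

-6

Write q(x) = ax^2 + bx + c. Substituting each data point gives a linear system:
  c = 1
  a + b + c = -7
  4a + 2b + c = -27
Solving the system yields a = -6, b = -2, c = 1.
So q(x) = -6x^2 - 2x + 1.
The leading coefficient is -6.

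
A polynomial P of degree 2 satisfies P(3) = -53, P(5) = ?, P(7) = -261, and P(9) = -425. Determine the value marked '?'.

-137

The 3 known points determine the degree-2 polynomial uniquely.
Write P(t) = at^2 + bt + c. Substituting each data point gives a linear system:
  9a + 3b + c = -53
  49a + 7b + c = -261
  81a + 9b + c = -425
Solving the system yields a = -5, b = -2, c = -2.
So P(t) = -5t^2 - 2t - 2.
Then P(5) = -137.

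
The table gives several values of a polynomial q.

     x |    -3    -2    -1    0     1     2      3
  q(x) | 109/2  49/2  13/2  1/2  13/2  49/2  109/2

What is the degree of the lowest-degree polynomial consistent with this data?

Forward differences of the values at x = -3, -2, -1, 0, 1, 2, 3:
  q  : 109/2  49/2  13/2  1/2  13/2  49/2  109/2
  Δ  : -30  -18  -6  6  18  30
  Δ^2: 12  12  12  12  12
  Δ^3: 0  0  0  0
  Δ^4: 0  0  0
  Δ^5: 0  0
  Δ^6: 0
The second differences are constant (12) and nonzero, while all higher differences vanish, so the minimal degree is 2.

2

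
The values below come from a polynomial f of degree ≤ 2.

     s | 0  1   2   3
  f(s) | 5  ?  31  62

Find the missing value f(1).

On equispaced nodes a degree-2 polynomial has vanishing third forward difference, so
  - f(0) + 3·f(1) - 3·f(2) + f(3) = 0.
Substituting the known values and solving for f(1):
  3·f(1) = 36
  f(1) = 12.

12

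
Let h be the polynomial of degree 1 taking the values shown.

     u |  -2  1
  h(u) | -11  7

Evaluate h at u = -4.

Using the Lagrange interpolation formula with nodes -2, 1:
  L_0(u) = (u - 1) / -3
  L_1(u) = (u + 2) / 3
Then h(u) = -11·L_0(u) + 7·L_1(u).
Expanding and collecting terms gives h(u) = 6u + 1.
Evaluating at u = -4: h(-4) = -23.

-23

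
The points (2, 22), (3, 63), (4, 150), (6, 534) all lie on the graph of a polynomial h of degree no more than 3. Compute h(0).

Write h(t) = at^3 + bt^2 + ct + d. Substituting each data point gives a linear system:
  8a + 4b + 2c + d = 22
  27a + 9b + 3c + d = 63
  64a + 16b + 4c + d = 150
  216a + 36b + 6c + d = 534
Solving the system yields a = 3, b = -4, c = 4, d = 6.
So h(t) = 3t^3 - 4t^2 + 4t + 6.
Then h(0) = 6.

6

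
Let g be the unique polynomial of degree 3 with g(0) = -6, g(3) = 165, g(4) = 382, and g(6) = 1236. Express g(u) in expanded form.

g(u) = 5u^3 + 5u^2 - 3u - 6

Using the Lagrange interpolation formula with nodes 0, 3, 4, 6:
  L_0(u) = (u - 3)(u - 4)(u - 6) / -72
  L_1(u) = u(u - 4)(u - 6) / 9
  L_2(u) = u(u - 3)(u - 6) / -8
  L_3(u) = u(u - 3)(u - 4) / 36
Then g(u) = -6·L_0(u) + 165·L_1(u) + 382·L_2(u) + 1236·L_3(u).
Expanding and collecting terms gives g(u) = 5u^3 + 5u^2 - 3u - 6.
Check: g(4) = 382. ✓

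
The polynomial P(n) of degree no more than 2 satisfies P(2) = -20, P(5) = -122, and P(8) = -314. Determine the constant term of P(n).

-2

Write P(n) = an^2 + bn + c. Substituting each data point gives a linear system:
  4a + 2b + c = -20
  25a + 5b + c = -122
  64a + 8b + c = -314
Solving the system yields a = -5, b = 1, c = -2.
So P(n) = -5n^2 + n - 2.
The constant term is -2.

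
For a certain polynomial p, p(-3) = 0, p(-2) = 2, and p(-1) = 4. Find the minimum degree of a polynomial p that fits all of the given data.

Forward differences of the values at u = -3, -2, -1:
  p  : 0  2  4
  Δ  : 2  2
  Δ^2: 0
The first differences are constant (2) and nonzero, while all higher differences vanish, so the minimal degree is 1.

1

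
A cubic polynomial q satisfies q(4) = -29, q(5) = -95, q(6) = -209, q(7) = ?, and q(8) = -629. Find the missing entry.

-383

The 4 known points determine the degree-3 polynomial uniquely.
Write q(u) = au^3 + bu^2 + cu + d. Substituting each data point gives a linear system:
  64a + 16b + 4c + d = -29
  125a + 25b + 5c + d = -95
  216a + 36b + 6c + d = -209
  512a + 64b + 8c + d = -629
Solving the system yields a = -2, b = 6, c = 2, d = -5.
So q(u) = -2u^3 + 6u^2 + 2u - 5.
Then q(7) = -383.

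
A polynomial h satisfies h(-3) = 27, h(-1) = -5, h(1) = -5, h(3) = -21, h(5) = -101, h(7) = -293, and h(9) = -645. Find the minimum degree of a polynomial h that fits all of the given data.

Forward differences of the values at n = -3, -1, 1, 3, 5, 7, 9:
  h  : 27  -5  -5  -21  -101  -293  -645
  Δ  : -32  0  -16  -80  -192  -352
  Δ^2: 32  -16  -64  -112  -160
  Δ^3: -48  -48  -48  -48
  Δ^4: 0  0  0
  Δ^5: 0  0
  Δ^6: 0
The third differences are constant (-48) and nonzero, while all higher differences vanish, so the minimal degree is 3.

3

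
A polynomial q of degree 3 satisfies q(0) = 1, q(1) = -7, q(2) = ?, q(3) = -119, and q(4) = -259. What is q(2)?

-41

On equispaced nodes a degree-3 polynomial has vanishing fourth forward difference, so
  q(0) - 4·q(1) + 6·q(2) - 4·q(3) + q(4) = 0.
Substituting the known values and solving for q(2):
  6·q(2) = -246
  q(2) = -41.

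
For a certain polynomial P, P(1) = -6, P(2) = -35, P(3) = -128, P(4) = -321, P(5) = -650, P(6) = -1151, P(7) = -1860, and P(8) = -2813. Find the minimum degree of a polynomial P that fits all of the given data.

Forward differences of the values at n = 1, 2, 3, 4, 5, 6, 7, 8:
  P  : -6  -35  -128  -321  -650  -1151  -1860  -2813
  Δ  : -29  -93  -193  -329  -501  -709  -953
  Δ^2: -64  -100  -136  -172  -208  -244
  Δ^3: -36  -36  -36  -36  -36
  Δ^4: 0  0  0  0
  Δ^5: 0  0  0
  Δ^6: 0  0
  Δ^7: 0
The third differences are constant (-36) and nonzero, while all higher differences vanish, so the minimal degree is 3.

3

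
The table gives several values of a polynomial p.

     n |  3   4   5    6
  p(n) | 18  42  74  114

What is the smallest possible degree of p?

2

Forward differences of the values at n = 3, 4, 5, 6:
  p  : 18  42  74  114
  Δ  : 24  32  40
  Δ^2: 8  8
  Δ^3: 0
The second differences are constant (8) and nonzero, while all higher differences vanish, so the minimal degree is 2.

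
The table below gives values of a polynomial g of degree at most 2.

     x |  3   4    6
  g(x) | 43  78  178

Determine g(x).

Write g(x) = ax^2 + bx + c. Substituting each data point gives a linear system:
  9a + 3b + c = 43
  16a + 4b + c = 78
  36a + 6b + c = 178
Solving the system yields a = 5, b = 0, c = -2.
So g(x) = 5x² - 2.
Check: g(6) = 178. ✓

g(x) = 5x^2 - 2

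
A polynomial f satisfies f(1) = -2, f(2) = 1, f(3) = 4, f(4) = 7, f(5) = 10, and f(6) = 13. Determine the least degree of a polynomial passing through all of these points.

Forward differences of the values at s = 1, 2, 3, 4, 5, 6:
  f  : -2  1  4  7  10  13
  Δ  : 3  3  3  3  3
  Δ^2: 0  0  0  0
  Δ^3: 0  0  0
  Δ^4: 0  0
  Δ^5: 0
The first differences are constant (3) and nonzero, while all higher differences vanish, so the minimal degree is 1.

1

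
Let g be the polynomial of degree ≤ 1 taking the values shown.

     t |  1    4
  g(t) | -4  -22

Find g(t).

Write g(t) = at + b. Substituting each data point gives a linear system:
  a + b = -4
  4a + b = -22
Solving the system yields a = -6, b = 2.
So g(t) = -6t + 2.
Check: g(4) = -22. ✓

g(t) = -6t + 2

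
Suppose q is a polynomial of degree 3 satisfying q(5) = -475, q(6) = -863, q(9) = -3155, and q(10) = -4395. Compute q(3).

Write q(s) = as^3 + bs^2 + cs + d. Substituting each data point gives a linear system:
  125a + 25b + 5c + d = -475
  216a + 36b + 6c + d = -863
  729a + 81b + 9c + d = -3155
  1000a + 100b + 10c + d = -4395
Solving the system yields a = -5, b = 6, c = 1, d = -5.
So q(s) = -5s³ + 6s² + s - 5.
Then q(3) = -83.

-83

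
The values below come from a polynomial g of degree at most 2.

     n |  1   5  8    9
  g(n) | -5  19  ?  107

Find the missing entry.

The 3 known points determine the degree-2 polynomial uniquely.
Write g(n) = an^2 + bn + c. Substituting each data point gives a linear system:
  a + b + c = -5
  25a + 5b + c = 19
  81a + 9b + c = 107
Solving the system yields a = 2, b = -6, c = -1.
So g(n) = 2n^2 - 6n - 1.
Then g(8) = 79.

79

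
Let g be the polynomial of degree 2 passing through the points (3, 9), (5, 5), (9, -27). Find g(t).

Write g(t) = at^2 + bt + c. Substituting each data point gives a linear system:
  9a + 3b + c = 9
  25a + 5b + c = 5
  81a + 9b + c = -27
Solving the system yields a = -1, b = 6, c = 0.
So g(t) = -t^2 + 6t.
Check: g(5) = 5. ✓

g(t) = -t^2 + 6t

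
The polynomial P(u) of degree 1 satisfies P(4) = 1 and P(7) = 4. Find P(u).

P(u) = u - 3

Write P(u) = au + b. Substituting each data point gives a linear system:
  4a + b = 1
  7a + b = 4
Solving the system yields a = 1, b = -3.
So P(u) = u - 3.
Check: P(4) = 1. ✓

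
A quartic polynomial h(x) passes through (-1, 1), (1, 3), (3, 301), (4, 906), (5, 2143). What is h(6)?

4348

Write h(x) = ax^4 + bx^3 + cx^2 + dx + e. Substituting each data point gives a linear system:
  a - b + c - d + e = 1
  a + b + c + d + e = 3
  81a + 27b + 9c + 3d + e = 301
  256a + 64b + 16c + 4d + e = 906
  625a + 125b + 25c + 5d + e = 2143
Solving the system yields a = 3, b = 2, c = 1, d = -1, e = -2.
So h(x) = 3x⁴ + 2x³ + x² - x - 2.
Then h(6) = 4348.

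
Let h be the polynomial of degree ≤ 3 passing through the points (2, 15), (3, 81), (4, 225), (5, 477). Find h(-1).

-15

Forward differences of the values at t = 2, 3, 4, 5:
  h  : 15  81  225  477
  Δ  : 66  144  252
  Δ^2: 78  108
  Δ^3: 30
The third differences are constant, confirming degree 3.
Interpolating (Newton forward form) and evaluating at t = -1 gives h(-1) = -15.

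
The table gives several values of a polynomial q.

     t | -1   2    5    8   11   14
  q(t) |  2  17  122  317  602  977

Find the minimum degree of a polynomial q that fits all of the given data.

2

Forward differences of the values at t = -1, 2, 5, 8, 11, 14:
  q  : 2  17  122  317  602  977
  Δ  : 15  105  195  285  375
  Δ^2: 90  90  90  90
  Δ^3: 0  0  0
  Δ^4: 0  0
  Δ^5: 0
The second differences are constant (90) and nonzero, while all higher differences vanish, so the minimal degree is 2.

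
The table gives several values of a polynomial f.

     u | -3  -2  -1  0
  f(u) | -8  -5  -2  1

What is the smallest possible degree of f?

Forward differences of the values at u = -3, -2, -1, 0:
  f  : -8  -5  -2  1
  Δ  : 3  3  3
  Δ^2: 0  0
  Δ^3: 0
The first differences are constant (3) and nonzero, while all higher differences vanish, so the minimal degree is 1.

1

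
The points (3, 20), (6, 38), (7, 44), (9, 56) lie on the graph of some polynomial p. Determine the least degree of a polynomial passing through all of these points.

Divided differences on the nodes 3, 6, 7, 9:
  order 0: 20  38  44  56
  order 1: 6  6  6
  order 2: 0  0
  order 3: 0
The order-1 divided differences are all 6 (nonzero) and every higher order vanishes, so the data lies on a polynomial of degree exactly 1.

1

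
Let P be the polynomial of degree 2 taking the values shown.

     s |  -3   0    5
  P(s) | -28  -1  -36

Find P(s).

P(s) = -2s^2 + 3s - 1

Write P(s) = as^2 + bs + c. Substituting each data point gives a linear system:
  9a - 3b + c = -28
  c = -1
  25a + 5b + c = -36
Solving the system yields a = -2, b = 3, c = -1.
So P(s) = -2s^2 + 3s - 1.
Check: P(-3) = -28. ✓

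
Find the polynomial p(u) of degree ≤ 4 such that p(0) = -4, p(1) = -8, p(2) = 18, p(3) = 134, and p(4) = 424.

p(u) = u^4 + 4u^3 - 4u^2 - 5u - 4

Using the Lagrange interpolation formula with nodes 0, 1, 2, 3, 4:
  L_0(u) = (u - 1)(u - 2)(u - 3)(u - 4) / 24
  L_1(u) = u(u - 2)(u - 3)(u - 4) / -6
  L_2(u) = u(u - 1)(u - 3)(u - 4) / 4
  L_3(u) = u(u - 1)(u - 2)(u - 4) / -6
  L_4(u) = u(u - 1)(u - 2)(u - 3) / 24
Then p(u) = -4·L_0(u) - 8·L_1(u) + 18·L_2(u) + 134·L_3(u) + 424·L_4(u).
Expanding and collecting terms gives p(u) = u^4 + 4u^3 - 4u^2 - 5u - 4.
Check: p(1) = -8. ✓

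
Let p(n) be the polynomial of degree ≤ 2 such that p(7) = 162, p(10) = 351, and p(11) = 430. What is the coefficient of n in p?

Write p(n) = an^2 + bn + c. Substituting each data point gives a linear system:
  49a + 7b + c = 162
  100a + 10b + c = 351
  121a + 11b + c = 430
Solving the system yields a = 4, b = -5, c = 1.
So p(n) = 4n^2 - 5n + 1.
The coefficient of n is -5.

-5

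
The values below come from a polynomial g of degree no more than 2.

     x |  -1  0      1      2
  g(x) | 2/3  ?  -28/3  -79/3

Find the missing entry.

On equispaced nodes a degree-2 polynomial has vanishing third forward difference, so
  - g(-1) + 3·g(0) - 3·g(1) + g(2) = 0.
Substituting the known values and solving for g(0):
  3·g(0) = -1
  g(0) = -1/3.

-1/3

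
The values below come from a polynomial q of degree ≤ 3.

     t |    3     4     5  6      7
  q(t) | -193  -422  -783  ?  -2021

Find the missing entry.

On equispaced nodes a degree-3 polynomial has vanishing fourth forward difference, so
  q(3) - 4·q(4) + 6·q(5) - 4·q(6) + q(7) = 0.
Substituting the known values and solving for q(6):
  -4·q(6) = 5224
  q(6) = -1306.

-1306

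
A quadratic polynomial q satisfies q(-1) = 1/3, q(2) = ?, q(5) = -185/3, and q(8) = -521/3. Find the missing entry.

The 3 known points determine the degree-2 polynomial uniquely.
Write q(s) = as^2 + bs + c. Substituting each data point gives a linear system:
  a - b + c = 1/3
  25a + 5b + c = -185/3
  64a + 8b + c = -521/3
Solving the system yields a = -3, b = 5/3, c = 5.
So q(s) = -3s^2 + (5/3)s + 5.
Then q(2) = -11/3.

-11/3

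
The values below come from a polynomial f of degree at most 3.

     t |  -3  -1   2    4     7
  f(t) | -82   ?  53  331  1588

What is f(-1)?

The 4 known points determine the degree-3 polynomial uniquely.
Write f(t) = at^3 + bt^2 + ct + d. Substituting each data point gives a linear system:
  -27a + 9b - 3c + d = -82
  8a + 4b + 2c + d = 53
  64a + 16b + 4c + d = 331
  343a + 49b + 7c + d = 1588
Solving the system yields a = 4, b = 4, c = 3, d = -1.
So f(t) = 4t^3 + 4t^2 + 3t - 1.
Then f(-1) = -4.

-4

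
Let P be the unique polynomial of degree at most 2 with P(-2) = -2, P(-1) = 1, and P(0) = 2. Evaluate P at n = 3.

Forward differences of the values at n = -2, -1, 0:
  P  : -2  1  2
  Δ  : 3  1
  Δ^2: -2
The second differences are constant, confirming degree 2.
Interpolating (Newton forward form) and evaluating at n = 3 gives P(3) = -7.

-7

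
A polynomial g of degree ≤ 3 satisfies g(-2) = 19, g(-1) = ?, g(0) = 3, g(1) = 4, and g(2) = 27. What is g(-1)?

12

The 4 known points determine the degree-3 polynomial uniquely.
Write g(s) = as^3 + bs^2 + cs + d. Substituting each data point gives a linear system:
  -8a + 4b - 2c + d = 19
  d = 3
  a + b + c + d = 4
  8a + 4b + 2c + d = 27
Solving the system yields a = 2, b = 5, c = -6, d = 3.
So g(s) = 2s³ + 5s² - 6s + 3.
Then g(-1) = 12.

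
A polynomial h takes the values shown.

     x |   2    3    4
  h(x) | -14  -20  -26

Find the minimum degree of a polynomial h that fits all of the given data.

1

Forward differences of the values at x = 2, 3, 4:
  h  : -14  -20  -26
  Δ  : -6  -6
  Δ^2: 0
The first differences are constant (-6) and nonzero, while all higher differences vanish, so the minimal degree is 1.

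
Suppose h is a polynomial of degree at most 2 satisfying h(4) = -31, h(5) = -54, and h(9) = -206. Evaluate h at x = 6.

-83

Using the Lagrange interpolation formula with nodes 4, 5, 9:
  L_0(x) = (x - 5)(x - 9) / 5
  L_1(x) = (x - 4)(x - 9) / -4
  L_2(x) = (x - 4)(x - 5) / 20
Then h(x) = -31·L_0(x) - 54·L_1(x) - 206·L_2(x).
Expanding and collecting terms gives h(x) = -3x^2 + 4x + 1.
Evaluating at x = 6: h(6) = -83.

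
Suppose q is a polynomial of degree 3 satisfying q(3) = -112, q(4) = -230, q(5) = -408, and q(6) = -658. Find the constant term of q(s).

Write q(s) = as^3 + bs^2 + cs + d. Substituting each data point gives a linear system:
  27a + 9b + 3c + d = -112
  64a + 16b + 4c + d = -230
  125a + 25b + 5c + d = -408
  216a + 36b + 6c + d = -658
Solving the system yields a = -2, b = -6, c = -2, d = 2.
So q(s) = -2s^3 - 6s^2 - 2s + 2.
The constant term is 2.

2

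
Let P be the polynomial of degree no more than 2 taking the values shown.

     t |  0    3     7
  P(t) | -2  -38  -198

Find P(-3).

-38

Write P(t) = at^2 + bt + c. Substituting each data point gives a linear system:
  c = -2
  9a + 3b + c = -38
  49a + 7b + c = -198
Solving the system yields a = -4, b = 0, c = -2.
So P(t) = -4t^2 - 2.
Then P(-3) = -38.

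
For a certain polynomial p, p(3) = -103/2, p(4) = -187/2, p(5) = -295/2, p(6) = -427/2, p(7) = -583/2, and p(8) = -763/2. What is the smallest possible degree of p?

Forward differences of the values at t = 3, 4, 5, 6, 7, 8:
  p  : -103/2  -187/2  -295/2  -427/2  -583/2  -763/2
  Δ  : -42  -54  -66  -78  -90
  Δ^2: -12  -12  -12  -12
  Δ^3: 0  0  0
  Δ^4: 0  0
  Δ^5: 0
The second differences are constant (-12) and nonzero, while all higher differences vanish, so the minimal degree is 2.

2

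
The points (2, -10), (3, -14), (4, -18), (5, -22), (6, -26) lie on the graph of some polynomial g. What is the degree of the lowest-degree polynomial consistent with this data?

Forward differences of the values at n = 2, 3, 4, 5, 6:
  g  : -10  -14  -18  -22  -26
  Δ  : -4  -4  -4  -4
  Δ^2: 0  0  0
  Δ^3: 0  0
  Δ^4: 0
The first differences are constant (-4) and nonzero, while all higher differences vanish, so the minimal degree is 1.

1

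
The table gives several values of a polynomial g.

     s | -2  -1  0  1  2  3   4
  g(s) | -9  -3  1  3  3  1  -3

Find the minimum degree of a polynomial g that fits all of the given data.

2

Forward differences of the values at s = -2, -1, 0, 1, 2, 3, 4:
  g  : -9  -3  1  3  3  1  -3
  Δ  : 6  4  2  0  -2  -4
  Δ^2: -2  -2  -2  -2  -2
  Δ^3: 0  0  0  0
  Δ^4: 0  0  0
  Δ^5: 0  0
  Δ^6: 0
The second differences are constant (-2) and nonzero, while all higher differences vanish, so the minimal degree is 2.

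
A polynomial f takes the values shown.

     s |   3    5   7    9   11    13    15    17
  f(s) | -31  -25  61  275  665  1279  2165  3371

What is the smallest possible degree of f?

3

Forward differences of the values at s = 3, 5, 7, 9, 11, 13, 15, 17:
  f  : -31  -25  61  275  665  1279  2165  3371
  Δ  : 6  86  214  390  614  886  1206
  Δ^2: 80  128  176  224  272  320
  Δ^3: 48  48  48  48  48
  Δ^4: 0  0  0  0
  Δ^5: 0  0  0
  Δ^6: 0  0
  Δ^7: 0
The third differences are constant (48) and nonzero, while all higher differences vanish, so the minimal degree is 3.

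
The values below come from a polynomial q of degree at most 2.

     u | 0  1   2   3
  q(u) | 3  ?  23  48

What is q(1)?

On equispaced nodes a degree-2 polynomial has vanishing third forward difference, so
  - q(0) + 3·q(1) - 3·q(2) + q(3) = 0.
Substituting the known values and solving for q(1):
  3·q(1) = 24
  q(1) = 8.

8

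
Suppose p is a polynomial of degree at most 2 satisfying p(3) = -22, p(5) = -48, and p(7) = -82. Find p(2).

Using the Lagrange interpolation formula with nodes 3, 5, 7:
  L_0(s) = (s - 5)(s - 7) / 8
  L_1(s) = (s - 3)(s - 7) / -4
  L_2(s) = (s - 3)(s - 5) / 8
Then p(s) = -22·L_0(s) - 48·L_1(s) - 82·L_2(s).
Expanding and collecting terms gives p(s) = -s^2 - 5s + 2.
Evaluating at s = 2: p(2) = -12.

-12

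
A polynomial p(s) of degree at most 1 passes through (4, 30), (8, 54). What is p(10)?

Using the Lagrange interpolation formula with nodes 4, 8:
  L_0(s) = (s - 8) / -4
  L_1(s) = (s - 4) / 4
Then p(s) = 30·L_0(s) + 54·L_1(s).
Expanding and collecting terms gives p(s) = 6s + 6.
Evaluating at s = 10: p(10) = 66.

66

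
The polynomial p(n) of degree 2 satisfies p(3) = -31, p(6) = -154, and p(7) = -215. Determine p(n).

Write p(n) = an^2 + bn + c. Substituting each data point gives a linear system:
  9a + 3b + c = -31
  36a + 6b + c = -154
  49a + 7b + c = -215
Solving the system yields a = -5, b = 4, c = 2.
So p(n) = -5n^2 + 4n + 2.
Check: p(7) = -215. ✓

p(n) = -5n^2 + 4n + 2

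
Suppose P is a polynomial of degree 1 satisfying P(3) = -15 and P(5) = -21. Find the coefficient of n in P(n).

Write P(n) = an + b. Substituting each data point gives a linear system:
  3a + b = -15
  5a + b = -21
Solving the system yields a = -3, b = -6.
So P(n) = -3n - 6.
The leading coefficient is -3.

-3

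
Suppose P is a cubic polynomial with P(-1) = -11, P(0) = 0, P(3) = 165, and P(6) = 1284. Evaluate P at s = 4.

Write P(s) = as^3 + bs^2 + cs + d. Substituting each data point gives a linear system:
  -a + b - c + d = -11
  d = 0
  27a + 9b + 3c + d = 165
  216a + 36b + 6c + d = 1284
Solving the system yields a = 6, b = -1, c = 4, d = 0.
So P(s) = 6s³ - s² + 4s.
Then P(4) = 384.

384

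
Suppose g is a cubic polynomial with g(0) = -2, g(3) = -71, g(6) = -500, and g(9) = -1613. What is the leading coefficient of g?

Write g(t) = at^3 + bt^2 + ct + d. Substituting each data point gives a linear system:
  d = -2
  27a + 9b + 3c + d = -71
  216a + 36b + 6c + d = -500
  729a + 81b + 9c + d = -1613
Solving the system yields a = -2, b = -2, c = 1, d = -2.
So g(t) = -2t³ - 2t² + t - 2.
The leading coefficient is -2.

-2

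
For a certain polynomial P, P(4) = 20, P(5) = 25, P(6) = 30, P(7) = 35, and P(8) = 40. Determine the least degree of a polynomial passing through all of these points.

1

Forward differences of the values at n = 4, 5, 6, 7, 8:
  P  : 20  25  30  35  40
  Δ  : 5  5  5  5
  Δ^2: 0  0  0
  Δ^3: 0  0
  Δ^4: 0
The first differences are constant (5) and nonzero, while all higher differences vanish, so the minimal degree is 1.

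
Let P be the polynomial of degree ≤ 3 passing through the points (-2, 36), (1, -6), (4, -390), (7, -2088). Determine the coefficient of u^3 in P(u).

Write P(u) = au^3 + bu^2 + cu + d. Substituting each data point gives a linear system:
  -8a + 4b - 2c + d = 36
  a + b + c + d = -6
  64a + 16b + 4c + d = -390
  343a + 49b + 7c + d = -2088
Solving the system yields a = -6, b = -1, c = 3, d = -2.
So P(u) = -6u³ - u² + 3u - 2.
The leading coefficient is -6.

-6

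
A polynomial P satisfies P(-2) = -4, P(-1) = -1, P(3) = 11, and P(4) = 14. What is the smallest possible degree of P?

1

Divided differences on the nodes -2, -1, 3, 4:
  order 0: -4  -1  11  14
  order 1: 3  3  3
  order 2: 0  0
  order 3: 0
The order-1 divided differences are all 3 (nonzero) and every higher order vanishes, so the data lies on a polynomial of degree exactly 1.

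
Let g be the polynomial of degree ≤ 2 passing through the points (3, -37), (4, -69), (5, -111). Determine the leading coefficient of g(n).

-5

Write g(n) = an^2 + bn + c. Substituting each data point gives a linear system:
  9a + 3b + c = -37
  16a + 4b + c = -69
  25a + 5b + c = -111
Solving the system yields a = -5, b = 3, c = -1.
So g(n) = -5n^2 + 3n - 1.
The leading coefficient is -5.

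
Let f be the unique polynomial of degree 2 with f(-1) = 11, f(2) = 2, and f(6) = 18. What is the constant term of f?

Write f(t) = at^2 + bt + c. Substituting each data point gives a linear system:
  a - b + c = 11
  4a + 2b + c = 2
  36a + 6b + c = 18
Solving the system yields a = 1, b = -4, c = 6.
So f(t) = t^2 - 4t + 6.
The constant term is 6.

6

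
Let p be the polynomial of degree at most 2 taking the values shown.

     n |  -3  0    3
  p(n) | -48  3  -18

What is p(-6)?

Forward differences of the values at n = -3, 0, 3:
  p  : -48  3  -18
  Δ  : 51  -21
  Δ^2: -72
The second differences are constant, confirming degree 2.
Interpolating (Newton forward form) and evaluating at n = -6 gives p(-6) = -171.

-171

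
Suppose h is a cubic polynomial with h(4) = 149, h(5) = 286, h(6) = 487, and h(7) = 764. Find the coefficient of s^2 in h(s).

Write h(s) = as^3 + bs^2 + cs + d. Substituting each data point gives a linear system:
  64a + 16b + 4c + d = 149
  125a + 25b + 5c + d = 286
  216a + 36b + 6c + d = 487
  343a + 49b + 7c + d = 764
Solving the system yields a = 2, b = 2, c = -3, d = 1.
So h(s) = 2s^3 + 2s^2 - 3s + 1.
The coefficient of s^2 is 2.

2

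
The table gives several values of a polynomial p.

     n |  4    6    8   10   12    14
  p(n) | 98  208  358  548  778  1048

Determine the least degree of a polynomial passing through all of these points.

Forward differences of the values at n = 4, 6, 8, 10, 12, 14:
  p  : 98  208  358  548  778  1048
  Δ  : 110  150  190  230  270
  Δ^2: 40  40  40  40
  Δ^3: 0  0  0
  Δ^4: 0  0
  Δ^5: 0
The second differences are constant (40) and nonzero, while all higher differences vanish, so the minimal degree is 2.

2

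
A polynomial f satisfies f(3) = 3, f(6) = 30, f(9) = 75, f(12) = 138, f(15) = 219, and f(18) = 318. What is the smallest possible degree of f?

2

Forward differences of the values at x = 3, 6, 9, 12, 15, 18:
  f  : 3  30  75  138  219  318
  Δ  : 27  45  63  81  99
  Δ^2: 18  18  18  18
  Δ^3: 0  0  0
  Δ^4: 0  0
  Δ^5: 0
The second differences are constant (18) and nonzero, while all higher differences vanish, so the minimal degree is 2.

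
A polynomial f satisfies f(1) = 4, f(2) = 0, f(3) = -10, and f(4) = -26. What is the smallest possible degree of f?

Forward differences of the values at n = 1, 2, 3, 4:
  f  : 4  0  -10  -26
  Δ  : -4  -10  -16
  Δ^2: -6  -6
  Δ^3: 0
The second differences are constant (-6) and nonzero, while all higher differences vanish, so the minimal degree is 2.

2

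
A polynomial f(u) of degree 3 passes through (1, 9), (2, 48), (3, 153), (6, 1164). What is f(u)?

f(u) = 5u^3 + 3u^2 - 5u + 6

Write f(u) = au^3 + bu^2 + cu + d. Substituting each data point gives a linear system:
  a + b + c + d = 9
  8a + 4b + 2c + d = 48
  27a + 9b + 3c + d = 153
  216a + 36b + 6c + d = 1164
Solving the system yields a = 5, b = 3, c = -5, d = 6.
So f(u) = 5u³ + 3u² - 5u + 6.
Check: f(1) = 9. ✓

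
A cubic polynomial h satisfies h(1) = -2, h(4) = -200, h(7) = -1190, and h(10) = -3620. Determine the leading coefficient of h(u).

-4

Write h(u) = au^3 + bu^2 + cu + d. Substituting each data point gives a linear system:
  a + b + c + d = -2
  64a + 16b + 4c + d = -200
  343a + 49b + 7c + d = -1190
  1000a + 100b + 10c + d = -3620
Solving the system yields a = -4, b = 4, c = -2, d = 0.
So h(u) = -4u^3 + 4u^2 - 2u.
The leading coefficient is -4.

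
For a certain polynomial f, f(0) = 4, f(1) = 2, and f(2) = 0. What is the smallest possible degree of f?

Forward differences of the values at u = 0, 1, 2:
  f  : 4  2  0
  Δ  : -2  -2
  Δ^2: 0
The first differences are constant (-2) and nonzero, while all higher differences vanish, so the minimal degree is 1.

1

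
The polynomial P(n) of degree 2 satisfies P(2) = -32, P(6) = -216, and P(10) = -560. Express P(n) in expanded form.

P(n) = -5n^2 - 6n

Using the Lagrange interpolation formula with nodes 2, 6, 10:
  L_0(n) = (n - 6)(n - 10) / 32
  L_1(n) = (n - 2)(n - 10) / -16
  L_2(n) = (n - 2)(n - 6) / 32
Then P(n) = -32·L_0(n) - 216·L_1(n) - 560·L_2(n).
Expanding and collecting terms gives P(n) = -5n^2 - 6n.
Check: P(2) = -32. ✓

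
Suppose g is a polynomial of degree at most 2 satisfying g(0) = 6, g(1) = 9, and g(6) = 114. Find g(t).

Write g(t) = at^2 + bt + c. Substituting each data point gives a linear system:
  c = 6
  a + b + c = 9
  36a + 6b + c = 114
Solving the system yields a = 3, b = 0, c = 6.
So g(t) = 3t^2 + 6.
Check: g(1) = 9. ✓

g(t) = 3t^2 + 6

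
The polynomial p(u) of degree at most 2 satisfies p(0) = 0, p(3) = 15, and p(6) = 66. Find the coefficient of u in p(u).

-1

Write p(u) = au^2 + bu + c. Substituting each data point gives a linear system:
  c = 0
  9a + 3b + c = 15
  36a + 6b + c = 66
Solving the system yields a = 2, b = -1, c = 0.
So p(u) = 2u^2 - u.
The coefficient of u is -1.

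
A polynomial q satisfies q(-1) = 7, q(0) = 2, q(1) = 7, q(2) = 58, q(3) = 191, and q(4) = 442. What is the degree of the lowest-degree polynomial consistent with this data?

3

Forward differences of the values at u = -1, 0, 1, 2, 3, 4:
  q  : 7  2  7  58  191  442
  Δ  : -5  5  51  133  251
  Δ^2: 10  46  82  118
  Δ^3: 36  36  36
  Δ^4: 0  0
  Δ^5: 0
The third differences are constant (36) and nonzero, while all higher differences vanish, so the minimal degree is 3.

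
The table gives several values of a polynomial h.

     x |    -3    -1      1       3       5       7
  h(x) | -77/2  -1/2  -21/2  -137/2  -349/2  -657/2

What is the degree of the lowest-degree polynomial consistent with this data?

Forward differences of the values at x = -3, -1, 1, 3, 5, 7:
  h  : -77/2  -1/2  -21/2  -137/2  -349/2  -657/2
  Δ  : 38  -10  -58  -106  -154
  Δ^2: -48  -48  -48  -48
  Δ^3: 0  0  0
  Δ^4: 0  0
  Δ^5: 0
The second differences are constant (-48) and nonzero, while all higher differences vanish, so the minimal degree is 2.

2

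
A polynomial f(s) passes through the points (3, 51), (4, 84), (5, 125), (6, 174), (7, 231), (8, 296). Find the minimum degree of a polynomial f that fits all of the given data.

2

Forward differences of the values at s = 3, 4, 5, 6, 7, 8:
  f  : 51  84  125  174  231  296
  Δ  : 33  41  49  57  65
  Δ^2: 8  8  8  8
  Δ^3: 0  0  0
  Δ^4: 0  0
  Δ^5: 0
The second differences are constant (8) and nonzero, while all higher differences vanish, so the minimal degree is 2.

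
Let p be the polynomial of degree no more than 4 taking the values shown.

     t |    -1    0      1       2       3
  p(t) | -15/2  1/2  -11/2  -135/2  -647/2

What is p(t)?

p(t) = -4t^4 + t^3 - 3t^2 + 1/2

Using the Lagrange interpolation formula with nodes -1, 0, 1, 2, 3:
  L_0(t) = t(t - 1)(t - 2)(t - 3) / 24
  L_1(t) = (t + 1)(t - 1)(t - 2)(t - 3) / -6
  L_2(t) = (t + 1)t(t - 2)(t - 3) / 4
  L_3(t) = (t + 1)t(t - 1)(t - 3) / -6
  L_4(t) = (t + 1)t(t - 1)(t - 2) / 24
Then p(t) = -15/2·L_0(t) + 1/2·L_1(t) - 11/2·L_2(t) - 135/2·L_3(t) - 647/2·L_4(t).
Expanding and collecting terms gives p(t) = -4t^4 + t^3 - 3t^2 + 1/2.
Check: p(1) = -11/2. ✓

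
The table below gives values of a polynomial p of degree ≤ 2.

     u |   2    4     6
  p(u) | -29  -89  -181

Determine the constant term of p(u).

-1

Write p(u) = au^2 + bu + c. Substituting each data point gives a linear system:
  4a + 2b + c = -29
  16a + 4b + c = -89
  36a + 6b + c = -181
Solving the system yields a = -4, b = -6, c = -1.
So p(u) = -4u^2 - 6u - 1.
The constant term is -1.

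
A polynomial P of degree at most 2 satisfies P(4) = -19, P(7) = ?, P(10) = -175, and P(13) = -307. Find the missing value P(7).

-79

The 3 known points determine the degree-2 polynomial uniquely.
Write P(u) = au^2 + bu + c. Substituting each data point gives a linear system:
  16a + 4b + c = -19
  100a + 10b + c = -175
  169a + 13b + c = -307
Solving the system yields a = -2, b = 2, c = 5.
So P(u) = -2u² + 2u + 5.
Then P(7) = -79.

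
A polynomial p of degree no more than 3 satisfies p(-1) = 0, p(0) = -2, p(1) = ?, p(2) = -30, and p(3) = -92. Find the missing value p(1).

-6

The 4 known points determine the degree-3 polynomial uniquely.
Write p(x) = ax^3 + bx^2 + cx + d. Substituting each data point gives a linear system:
  -a + b - c + d = 0
  d = -2
  8a + 4b + 2c + d = -30
  27a + 9b + 3c + d = -92
Solving the system yields a = -3, b = -1, c = 0, d = -2.
So p(x) = -3x³ - x² - 2.
Then p(1) = -6.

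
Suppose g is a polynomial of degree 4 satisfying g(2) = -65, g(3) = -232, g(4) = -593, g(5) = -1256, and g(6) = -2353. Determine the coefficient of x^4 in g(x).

-1

Write g(x) = ax^4 + bx^3 + cx^2 + dx + e. Substituting each data point gives a linear system:
  16a + 8b + 4c + 2d + e = -65
  81a + 27b + 9c + 3d + e = -232
  256a + 64b + 16c + 4d + e = -593
  625a + 125b + 25c + 5d + e = -1256
  1296a + 216b + 36c + 6d + e = -2353
Solving the system yields a = -1, b = -4, c = -6, d = 4, e = -1.
So g(x) = -x⁴ - 4x³ - 6x² + 4x - 1.
The leading coefficient is -1.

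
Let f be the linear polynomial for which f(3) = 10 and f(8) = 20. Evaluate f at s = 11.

26

Using the Lagrange interpolation formula with nodes 3, 8:
  L_0(s) = (s - 8) / -5
  L_1(s) = (s - 3) / 5
Then f(s) = 10·L_0(s) + 20·L_1(s).
Expanding and collecting terms gives f(s) = 2s + 4.
Evaluating at s = 11: f(11) = 26.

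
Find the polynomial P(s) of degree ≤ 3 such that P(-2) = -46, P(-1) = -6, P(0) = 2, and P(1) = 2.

P(s) = 4s^3 - 4s^2 + 2

Using the Lagrange interpolation formula with nodes -2, -1, 0, 1:
  L_0(s) = (s + 1)s(s - 1) / -6
  L_1(s) = (s + 2)s(s - 1) / 2
  L_2(s) = (s + 2)(s + 1)(s - 1) / -2
  L_3(s) = (s + 2)(s + 1)s / 6
Then P(s) = -46·L_0(s) - 6·L_1(s) + 2·L_2(s) + 2·L_3(s).
Expanding and collecting terms gives P(s) = 4s^3 - 4s^2 + 2.
Check: P(0) = 2. ✓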